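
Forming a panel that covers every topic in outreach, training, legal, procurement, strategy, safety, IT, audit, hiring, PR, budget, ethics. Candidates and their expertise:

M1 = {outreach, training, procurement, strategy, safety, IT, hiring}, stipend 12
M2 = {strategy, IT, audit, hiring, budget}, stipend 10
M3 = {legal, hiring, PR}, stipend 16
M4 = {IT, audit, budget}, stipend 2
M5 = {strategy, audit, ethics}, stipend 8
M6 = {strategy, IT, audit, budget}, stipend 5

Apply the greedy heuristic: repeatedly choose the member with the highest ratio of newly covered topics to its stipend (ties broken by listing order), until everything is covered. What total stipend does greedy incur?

38

Pick 1: M4 adds 3 new (IT, audit, budget) at stipend 2 (ratio 3/2).
Pick 2: M1 adds 6 new (outreach, training, procurement, strategy, safety, hiring) at stipend 12 (ratio 6/12).
Pick 3: M3 adds 2 new (legal, PR) at stipend 16 (ratio 2/16).
Pick 4: M5 adds 1 new (ethics) at stipend 8 (ratio 1/8).
Greedy total stipend: 2 + 12 + 16 + 8 = 38.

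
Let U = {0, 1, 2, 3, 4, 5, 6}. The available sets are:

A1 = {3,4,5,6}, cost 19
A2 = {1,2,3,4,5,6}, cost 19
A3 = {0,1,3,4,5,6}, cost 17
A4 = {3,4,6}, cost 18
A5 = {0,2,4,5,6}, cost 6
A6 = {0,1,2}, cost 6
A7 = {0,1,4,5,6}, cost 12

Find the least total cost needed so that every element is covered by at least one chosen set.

23

A3, A5 cover every element at cost 17 + 6 = 23.
Any cover uses at least 2 sets; among all covering selections none totals below 23.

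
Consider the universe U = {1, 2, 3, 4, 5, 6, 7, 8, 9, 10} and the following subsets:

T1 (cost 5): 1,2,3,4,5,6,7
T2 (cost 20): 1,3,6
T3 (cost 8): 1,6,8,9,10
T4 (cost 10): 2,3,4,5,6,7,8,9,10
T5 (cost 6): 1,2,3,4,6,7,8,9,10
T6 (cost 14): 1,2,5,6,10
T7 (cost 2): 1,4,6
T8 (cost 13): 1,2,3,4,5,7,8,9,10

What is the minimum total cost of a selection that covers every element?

T1, T5 cover every element at cost 5 + 6 = 11.
Any cover uses at least 2 sets; among all covering selections none totals below 11.

11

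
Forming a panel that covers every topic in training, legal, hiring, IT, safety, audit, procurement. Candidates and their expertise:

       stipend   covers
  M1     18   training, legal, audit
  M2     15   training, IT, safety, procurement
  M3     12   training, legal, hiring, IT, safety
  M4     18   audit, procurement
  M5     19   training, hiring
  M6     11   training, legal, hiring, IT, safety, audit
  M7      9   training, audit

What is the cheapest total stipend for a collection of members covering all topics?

26

M2, M6 cover every topic at stipend 15 + 11 = 26.
Any cover uses at least 2 members; among all covering selections none totals below 26.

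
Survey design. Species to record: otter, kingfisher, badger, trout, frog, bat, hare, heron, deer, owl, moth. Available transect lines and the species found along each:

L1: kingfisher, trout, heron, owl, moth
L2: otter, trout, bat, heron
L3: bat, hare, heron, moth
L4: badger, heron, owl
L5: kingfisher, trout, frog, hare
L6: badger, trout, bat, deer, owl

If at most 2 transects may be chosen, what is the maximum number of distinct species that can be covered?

Choosing L1, L6 covers {kingfisher, badger, trout, bat, heron, deer, owl, moth} — 8 species.
No choice of 2 transects does better; here otter, frog, hare are left uncovered.

8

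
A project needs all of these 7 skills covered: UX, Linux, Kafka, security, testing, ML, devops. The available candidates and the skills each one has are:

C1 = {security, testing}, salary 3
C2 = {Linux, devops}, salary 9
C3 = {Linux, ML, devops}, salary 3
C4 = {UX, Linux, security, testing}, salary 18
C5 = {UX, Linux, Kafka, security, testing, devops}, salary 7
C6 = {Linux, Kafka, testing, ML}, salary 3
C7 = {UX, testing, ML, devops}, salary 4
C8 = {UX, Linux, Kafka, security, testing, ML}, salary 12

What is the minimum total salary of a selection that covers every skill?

10

C3, C5 cover every skill at salary 3 + 7 = 10.
Any cover uses at least 2 candidates; among all covering selections none totals below 10.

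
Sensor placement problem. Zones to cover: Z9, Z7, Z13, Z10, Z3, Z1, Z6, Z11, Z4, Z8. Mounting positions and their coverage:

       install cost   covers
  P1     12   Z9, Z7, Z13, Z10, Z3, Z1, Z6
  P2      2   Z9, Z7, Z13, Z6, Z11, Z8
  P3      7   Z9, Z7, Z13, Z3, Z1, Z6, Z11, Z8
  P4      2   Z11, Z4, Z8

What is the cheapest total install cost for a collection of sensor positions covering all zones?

P1, P4 cover every zone at install cost 12 + 2 = 14.
Any cover uses at least 2 sensor positions; among all covering selections none totals below 14.
Greedy by coverage-per-install cost would pick P2, P4, P3, P1 for 23 — worse than the optimum 14.

14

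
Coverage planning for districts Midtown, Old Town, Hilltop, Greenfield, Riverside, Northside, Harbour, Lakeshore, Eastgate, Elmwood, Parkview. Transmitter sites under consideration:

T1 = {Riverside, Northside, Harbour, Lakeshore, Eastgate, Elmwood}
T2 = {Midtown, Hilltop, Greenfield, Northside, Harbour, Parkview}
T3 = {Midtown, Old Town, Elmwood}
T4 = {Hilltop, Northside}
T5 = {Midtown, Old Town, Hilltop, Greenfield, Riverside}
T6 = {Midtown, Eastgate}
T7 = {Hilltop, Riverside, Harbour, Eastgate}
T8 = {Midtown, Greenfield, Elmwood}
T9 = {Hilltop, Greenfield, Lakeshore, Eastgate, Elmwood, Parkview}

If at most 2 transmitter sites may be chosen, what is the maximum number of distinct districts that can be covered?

Choosing T1, T2 covers {Midtown, Hilltop, Greenfield, Riverside, Northside, Harbour, Lakeshore, Eastgate, Elmwood, Parkview} — 10 districts.
No choice of 2 transmitter sites does better; here Old Town is left uncovered.

10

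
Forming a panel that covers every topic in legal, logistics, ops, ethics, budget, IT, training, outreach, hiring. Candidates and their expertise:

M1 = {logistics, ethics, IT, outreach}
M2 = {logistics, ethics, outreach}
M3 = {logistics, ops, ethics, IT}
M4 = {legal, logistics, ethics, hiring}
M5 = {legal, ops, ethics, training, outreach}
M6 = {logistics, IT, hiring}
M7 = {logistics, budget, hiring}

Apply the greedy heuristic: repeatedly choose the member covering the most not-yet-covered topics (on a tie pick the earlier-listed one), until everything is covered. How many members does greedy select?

3

Pick 1: M5 covers 5 new topics (legal, ops, ethics, training, outreach).
Pick 2: M6 covers 3 new topics (logistics, IT, hiring).
Pick 3: M7 covers 1 new topics (budget).
Greedy uses 3 members.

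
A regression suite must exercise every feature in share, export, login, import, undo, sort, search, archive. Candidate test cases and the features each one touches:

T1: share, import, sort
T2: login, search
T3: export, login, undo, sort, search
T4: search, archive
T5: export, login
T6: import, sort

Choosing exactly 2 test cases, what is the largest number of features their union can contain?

Choosing T1, T3 covers {share, export, login, import, undo, sort, search} — 7 features.
No choice of 2 test cases does better; here archive is left uncovered.

7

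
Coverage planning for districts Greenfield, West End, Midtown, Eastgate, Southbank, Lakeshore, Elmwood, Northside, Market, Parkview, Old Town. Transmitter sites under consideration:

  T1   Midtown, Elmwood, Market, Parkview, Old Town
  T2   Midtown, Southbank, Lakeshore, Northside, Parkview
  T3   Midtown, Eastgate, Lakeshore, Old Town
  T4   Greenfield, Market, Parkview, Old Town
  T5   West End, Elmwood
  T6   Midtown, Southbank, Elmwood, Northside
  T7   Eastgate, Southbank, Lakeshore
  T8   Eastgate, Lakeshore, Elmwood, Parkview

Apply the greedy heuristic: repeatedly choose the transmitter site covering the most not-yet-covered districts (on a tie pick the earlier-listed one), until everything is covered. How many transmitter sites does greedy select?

Pick 1: T1 covers 5 new districts (Midtown, Elmwood, Market, Parkview, Old Town).
Pick 2: T2 covers 3 new districts (Southbank, Lakeshore, Northside).
Pick 3: T3 covers 1 new districts (Eastgate).
Pick 4: T4 covers 1 new districts (Greenfield).
Pick 5: T5 covers 1 new districts (West End).
Greedy uses 5 transmitter sites. (The true minimum is 4.)

5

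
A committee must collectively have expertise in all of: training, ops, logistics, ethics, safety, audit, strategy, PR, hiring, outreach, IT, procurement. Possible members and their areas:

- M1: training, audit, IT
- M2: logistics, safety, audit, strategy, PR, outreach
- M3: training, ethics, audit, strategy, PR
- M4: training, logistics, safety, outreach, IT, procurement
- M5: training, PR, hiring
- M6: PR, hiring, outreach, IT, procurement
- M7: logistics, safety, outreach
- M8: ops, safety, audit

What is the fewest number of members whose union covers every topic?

M2, M3, M6, M8 together cover {training, ops, logistics, ethics, safety, audit, strategy, PR, hiring, outreach, IT, procurement} — every topic.
No 3 of the 8 members cover everything (all 56 triples fall short), so 4 is minimum.
Greedy (largest uncovered first) would take M2, M4, M3, M5, M8 — 5 members — but 4 suffice.

4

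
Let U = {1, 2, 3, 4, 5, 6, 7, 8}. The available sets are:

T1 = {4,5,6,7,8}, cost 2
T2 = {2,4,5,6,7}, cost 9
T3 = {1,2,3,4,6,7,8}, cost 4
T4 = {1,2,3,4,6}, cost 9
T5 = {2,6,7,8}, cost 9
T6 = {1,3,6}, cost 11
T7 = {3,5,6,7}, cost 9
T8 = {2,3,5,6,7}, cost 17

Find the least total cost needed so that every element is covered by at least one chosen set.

6

T1, T3 cover every element at cost 2 + 4 = 6.
Any cover uses at least 2 sets; among all covering selections none totals below 6.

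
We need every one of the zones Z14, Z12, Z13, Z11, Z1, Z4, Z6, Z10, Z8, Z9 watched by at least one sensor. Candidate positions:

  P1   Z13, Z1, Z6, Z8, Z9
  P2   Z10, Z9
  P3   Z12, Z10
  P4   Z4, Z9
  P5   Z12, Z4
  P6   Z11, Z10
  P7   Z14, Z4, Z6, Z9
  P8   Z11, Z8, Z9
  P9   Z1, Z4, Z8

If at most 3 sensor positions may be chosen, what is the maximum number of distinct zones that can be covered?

9

Choosing P1, P3, P7 covers {Z14, Z12, Z13, Z1, Z4, Z6, Z10, Z8, Z9} — 9 zones.
No choice of 3 sensor positions does better; here Z11 is left uncovered.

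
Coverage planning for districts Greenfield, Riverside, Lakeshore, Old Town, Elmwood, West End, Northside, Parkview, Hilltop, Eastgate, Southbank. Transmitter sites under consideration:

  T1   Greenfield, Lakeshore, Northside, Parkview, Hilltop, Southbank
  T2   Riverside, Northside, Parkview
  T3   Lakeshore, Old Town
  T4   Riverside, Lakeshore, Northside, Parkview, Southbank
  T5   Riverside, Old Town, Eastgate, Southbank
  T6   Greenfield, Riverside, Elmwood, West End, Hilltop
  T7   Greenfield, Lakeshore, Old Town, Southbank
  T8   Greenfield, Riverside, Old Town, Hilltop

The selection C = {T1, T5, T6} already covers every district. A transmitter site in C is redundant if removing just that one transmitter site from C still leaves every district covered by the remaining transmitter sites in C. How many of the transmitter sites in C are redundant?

Drop T1: Lakeshore, Northside, Parkview uncovered — not redundant.
Drop T5: Old Town, Eastgate uncovered — not redundant.
Drop T6: Elmwood, West End uncovered — not redundant.
None of the transmitter sites in C is redundant.

0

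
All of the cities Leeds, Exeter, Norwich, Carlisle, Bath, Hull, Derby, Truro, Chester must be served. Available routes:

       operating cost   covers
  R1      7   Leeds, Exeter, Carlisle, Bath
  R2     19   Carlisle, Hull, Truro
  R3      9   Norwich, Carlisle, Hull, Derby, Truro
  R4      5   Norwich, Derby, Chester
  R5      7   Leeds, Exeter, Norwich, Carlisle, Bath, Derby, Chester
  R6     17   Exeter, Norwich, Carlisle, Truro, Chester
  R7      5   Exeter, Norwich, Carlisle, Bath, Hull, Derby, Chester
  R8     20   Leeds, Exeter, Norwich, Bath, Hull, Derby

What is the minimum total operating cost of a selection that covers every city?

R3, R5 cover every city at operating cost 9 + 7 = 16.
Any cover uses at least 2 routes; among all covering selections none totals below 16.

16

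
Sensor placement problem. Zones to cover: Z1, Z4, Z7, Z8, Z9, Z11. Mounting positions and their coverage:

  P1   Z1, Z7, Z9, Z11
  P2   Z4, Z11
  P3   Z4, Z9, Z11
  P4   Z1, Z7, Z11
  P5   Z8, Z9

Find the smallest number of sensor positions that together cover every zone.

P1, P2, P5 together cover {Z1, Z4, Z7, Z8, Z9, Z11} — every zone.
No 2 of the 5 sensor positions cover everything (all 10 pairs fall short), so 3 is minimum.

3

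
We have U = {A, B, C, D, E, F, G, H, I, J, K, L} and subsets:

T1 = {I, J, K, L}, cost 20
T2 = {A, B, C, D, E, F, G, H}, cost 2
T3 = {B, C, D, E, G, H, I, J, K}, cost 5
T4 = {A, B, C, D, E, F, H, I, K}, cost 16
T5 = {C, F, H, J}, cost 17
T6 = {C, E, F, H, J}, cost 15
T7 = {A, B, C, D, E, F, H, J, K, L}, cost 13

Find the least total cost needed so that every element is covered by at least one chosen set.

T3, T7 cover every element at cost 5 + 13 = 18.
Any cover uses at least 2 sets; among all covering selections none totals below 18.
Greedy by coverage-per-cost would pick T2, T3, T7 for 20 — worse than the optimum 18.

18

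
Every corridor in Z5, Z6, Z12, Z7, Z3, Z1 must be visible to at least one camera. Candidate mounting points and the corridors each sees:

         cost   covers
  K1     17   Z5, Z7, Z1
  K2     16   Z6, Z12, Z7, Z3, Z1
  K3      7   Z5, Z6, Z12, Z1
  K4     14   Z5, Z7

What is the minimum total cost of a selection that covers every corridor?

K2, K3 cover every corridor at cost 16 + 7 = 23.
Any cover uses at least 2 camera mounts; among all covering selections none totals below 23.

23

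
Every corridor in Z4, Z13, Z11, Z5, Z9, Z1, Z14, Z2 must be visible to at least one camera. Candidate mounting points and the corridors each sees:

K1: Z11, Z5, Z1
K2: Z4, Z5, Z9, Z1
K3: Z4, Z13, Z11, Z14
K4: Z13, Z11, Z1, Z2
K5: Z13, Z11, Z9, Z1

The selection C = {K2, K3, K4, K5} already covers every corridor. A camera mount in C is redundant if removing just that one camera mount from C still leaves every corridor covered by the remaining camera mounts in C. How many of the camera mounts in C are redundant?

1

Drop K2: Z5 uncovered — not redundant.
Drop K3: Z14 uncovered — not redundant.
Drop K4: Z2 uncovered — not redundant.
Drop K5: the rest still cover every corridor — redundant.
1 redundant: K5.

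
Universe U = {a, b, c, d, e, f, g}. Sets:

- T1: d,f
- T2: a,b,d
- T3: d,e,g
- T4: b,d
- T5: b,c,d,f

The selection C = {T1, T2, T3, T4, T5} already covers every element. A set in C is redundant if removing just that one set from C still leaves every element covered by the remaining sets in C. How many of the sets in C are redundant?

2

Drop T1: the rest still cover every element — redundant.
Drop T2: a uncovered — not redundant.
Drop T3: e, g uncovered — not redundant.
Drop T4: the rest still cover every element — redundant.
Drop T5: c uncovered — not redundant.
2 redundant: T1, T4.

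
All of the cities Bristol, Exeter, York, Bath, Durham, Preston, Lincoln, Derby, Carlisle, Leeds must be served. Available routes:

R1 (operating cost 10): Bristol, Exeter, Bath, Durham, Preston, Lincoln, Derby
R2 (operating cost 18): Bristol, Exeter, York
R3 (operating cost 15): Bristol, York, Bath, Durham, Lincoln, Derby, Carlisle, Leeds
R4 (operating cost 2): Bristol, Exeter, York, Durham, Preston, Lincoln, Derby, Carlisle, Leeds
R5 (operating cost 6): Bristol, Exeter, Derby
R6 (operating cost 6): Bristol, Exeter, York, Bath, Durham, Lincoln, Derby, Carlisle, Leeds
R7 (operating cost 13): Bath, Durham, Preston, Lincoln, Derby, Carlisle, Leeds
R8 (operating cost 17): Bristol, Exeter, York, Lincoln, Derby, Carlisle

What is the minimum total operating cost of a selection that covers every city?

R4, R6 cover every city at operating cost 2 + 6 = 8.
Any cover uses at least 2 routes; among all covering selections none totals below 8.

8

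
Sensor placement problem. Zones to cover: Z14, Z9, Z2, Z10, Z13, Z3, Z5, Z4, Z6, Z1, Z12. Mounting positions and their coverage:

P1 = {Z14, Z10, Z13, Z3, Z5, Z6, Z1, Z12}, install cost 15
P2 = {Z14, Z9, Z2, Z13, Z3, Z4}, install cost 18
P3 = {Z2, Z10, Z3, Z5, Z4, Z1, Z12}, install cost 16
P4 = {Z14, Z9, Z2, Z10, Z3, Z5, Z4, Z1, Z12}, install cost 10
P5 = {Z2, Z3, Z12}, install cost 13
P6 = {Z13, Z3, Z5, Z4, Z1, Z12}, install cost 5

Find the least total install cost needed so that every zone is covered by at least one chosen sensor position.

P1, P4 cover every zone at install cost 15 + 10 = 25.
Any cover uses at least 2 sensor positions; among all covering selections none totals below 25.
Greedy by coverage-per-install cost would pick P6, P4, P1 for 30 — worse than the optimum 25.

25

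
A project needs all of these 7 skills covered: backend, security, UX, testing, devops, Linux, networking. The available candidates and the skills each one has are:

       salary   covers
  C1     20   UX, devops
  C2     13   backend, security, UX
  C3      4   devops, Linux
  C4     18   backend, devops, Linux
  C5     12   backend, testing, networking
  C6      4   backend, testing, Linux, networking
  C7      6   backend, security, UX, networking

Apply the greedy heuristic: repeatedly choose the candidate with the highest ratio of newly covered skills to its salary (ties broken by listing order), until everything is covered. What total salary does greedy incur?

14

Pick 1: C6 adds 4 new (backend, testing, Linux, networking) at salary 4 (ratio 4/4).
Pick 2: C7 adds 2 new (security, UX) at salary 6 (ratio 2/6).
Pick 3: C3 adds 1 new (devops) at salary 4 (ratio 1/4).
Greedy total salary: 4 + 6 + 4 = 14.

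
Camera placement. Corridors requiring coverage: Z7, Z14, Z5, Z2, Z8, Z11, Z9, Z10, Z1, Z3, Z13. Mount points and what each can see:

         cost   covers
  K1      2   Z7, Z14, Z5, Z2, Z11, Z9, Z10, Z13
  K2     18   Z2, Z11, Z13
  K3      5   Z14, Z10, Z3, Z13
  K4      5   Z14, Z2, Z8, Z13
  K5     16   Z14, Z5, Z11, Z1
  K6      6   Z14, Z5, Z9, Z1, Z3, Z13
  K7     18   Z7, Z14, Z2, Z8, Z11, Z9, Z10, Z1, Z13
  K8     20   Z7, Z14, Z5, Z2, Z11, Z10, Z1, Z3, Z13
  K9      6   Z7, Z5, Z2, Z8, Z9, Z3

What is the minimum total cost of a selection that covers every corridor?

13

K1, K4, K6 cover every corridor at cost 2 + 5 + 6 = 13.
Any cover uses at least 2 camera mounts; among all covering selections none totals below 13.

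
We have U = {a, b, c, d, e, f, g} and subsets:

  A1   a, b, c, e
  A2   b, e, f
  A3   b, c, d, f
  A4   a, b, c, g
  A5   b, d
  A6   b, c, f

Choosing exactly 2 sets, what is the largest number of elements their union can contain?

6

Choosing A1, A3 covers {a, b, c, d, e, f} — 6 elements.
No choice of 2 sets does better; here g is left uncovered.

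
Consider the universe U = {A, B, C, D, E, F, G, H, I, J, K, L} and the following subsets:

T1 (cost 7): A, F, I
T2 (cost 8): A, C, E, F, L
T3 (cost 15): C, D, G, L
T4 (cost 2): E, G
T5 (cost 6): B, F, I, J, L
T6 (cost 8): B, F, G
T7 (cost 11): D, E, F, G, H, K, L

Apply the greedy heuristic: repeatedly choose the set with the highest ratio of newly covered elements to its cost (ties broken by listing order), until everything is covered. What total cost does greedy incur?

27

Pick 1: T4 adds 2 new (E, G) at cost 2 (ratio 2/2).
Pick 2: T5 adds 5 new (B, F, I, J, L) at cost 6 (ratio 5/6).
Pick 3: T7 adds 3 new (D, H, K) at cost 11 (ratio 3/11).
Pick 4: T2 adds 2 new (A, C) at cost 8 (ratio 2/8).
Greedy total cost: 2 + 6 + 11 + 8 = 27. (The true optimum is 25, so greedy overshoots here.)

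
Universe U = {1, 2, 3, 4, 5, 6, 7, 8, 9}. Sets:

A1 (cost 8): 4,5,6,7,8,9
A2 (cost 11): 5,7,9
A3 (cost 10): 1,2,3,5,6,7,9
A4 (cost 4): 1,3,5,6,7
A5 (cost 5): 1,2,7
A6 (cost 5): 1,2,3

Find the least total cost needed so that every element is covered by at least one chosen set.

13

A1, A6 cover every element at cost 8 + 5 = 13.
Any cover uses at least 2 sets; among all covering selections none totals below 13.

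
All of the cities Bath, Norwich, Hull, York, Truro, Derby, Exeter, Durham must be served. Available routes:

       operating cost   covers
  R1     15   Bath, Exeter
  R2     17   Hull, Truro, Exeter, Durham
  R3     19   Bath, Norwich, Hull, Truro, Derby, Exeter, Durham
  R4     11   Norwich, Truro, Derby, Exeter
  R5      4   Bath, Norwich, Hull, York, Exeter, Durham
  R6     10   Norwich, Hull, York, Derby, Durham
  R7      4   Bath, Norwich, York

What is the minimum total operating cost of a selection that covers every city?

R4, R5 cover every city at operating cost 11 + 4 = 15.
Any cover uses at least 2 routes; among all covering selections none totals below 15.

15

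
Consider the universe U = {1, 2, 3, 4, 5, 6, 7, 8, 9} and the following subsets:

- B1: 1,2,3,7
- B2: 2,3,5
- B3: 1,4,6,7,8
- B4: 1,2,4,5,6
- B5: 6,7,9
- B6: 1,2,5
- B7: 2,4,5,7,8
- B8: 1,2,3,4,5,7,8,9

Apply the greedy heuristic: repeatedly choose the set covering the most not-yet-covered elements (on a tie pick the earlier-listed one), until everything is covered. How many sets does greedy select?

Pick 1: B8 covers 8 new elements (1, 2, 3, 4, 5, 7, 8, 9).
Pick 2: B3 covers 1 new elements (6).
Greedy uses 2 sets.

2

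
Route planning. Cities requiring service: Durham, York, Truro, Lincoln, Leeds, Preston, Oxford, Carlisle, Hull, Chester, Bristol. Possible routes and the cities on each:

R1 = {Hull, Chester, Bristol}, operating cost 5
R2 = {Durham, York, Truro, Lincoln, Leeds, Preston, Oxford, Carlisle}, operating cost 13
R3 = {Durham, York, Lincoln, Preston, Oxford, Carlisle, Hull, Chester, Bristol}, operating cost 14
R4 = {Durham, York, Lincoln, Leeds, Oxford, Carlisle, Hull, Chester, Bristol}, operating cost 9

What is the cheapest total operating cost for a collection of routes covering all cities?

18

R1, R2 cover every city at operating cost 5 + 13 = 18.
Any cover uses at least 2 routes; among all covering selections none totals below 18.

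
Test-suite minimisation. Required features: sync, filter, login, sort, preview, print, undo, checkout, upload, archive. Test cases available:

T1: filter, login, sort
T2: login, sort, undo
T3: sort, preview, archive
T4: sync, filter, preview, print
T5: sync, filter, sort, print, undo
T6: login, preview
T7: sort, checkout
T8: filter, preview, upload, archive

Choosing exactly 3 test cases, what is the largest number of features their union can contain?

Choosing T1, T5, T8 covers {sync, filter, login, sort, preview, print, undo, upload, archive} — 9 features.
No choice of 3 test cases does better; here checkout is left uncovered.

9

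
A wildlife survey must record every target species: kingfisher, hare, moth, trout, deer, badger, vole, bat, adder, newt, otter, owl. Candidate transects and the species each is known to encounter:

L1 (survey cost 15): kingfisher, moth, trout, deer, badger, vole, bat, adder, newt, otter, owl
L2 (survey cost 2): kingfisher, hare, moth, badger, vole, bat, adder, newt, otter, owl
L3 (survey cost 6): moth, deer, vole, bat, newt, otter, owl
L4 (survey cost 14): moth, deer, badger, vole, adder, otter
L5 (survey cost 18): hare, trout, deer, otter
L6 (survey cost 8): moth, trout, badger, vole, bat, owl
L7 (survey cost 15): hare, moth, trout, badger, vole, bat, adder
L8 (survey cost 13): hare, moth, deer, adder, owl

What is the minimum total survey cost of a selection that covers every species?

16

L2, L3, L6 cover every species at survey cost 2 + 6 + 8 = 16.
Any cover uses at least 2 transects; among all covering selections none totals below 16.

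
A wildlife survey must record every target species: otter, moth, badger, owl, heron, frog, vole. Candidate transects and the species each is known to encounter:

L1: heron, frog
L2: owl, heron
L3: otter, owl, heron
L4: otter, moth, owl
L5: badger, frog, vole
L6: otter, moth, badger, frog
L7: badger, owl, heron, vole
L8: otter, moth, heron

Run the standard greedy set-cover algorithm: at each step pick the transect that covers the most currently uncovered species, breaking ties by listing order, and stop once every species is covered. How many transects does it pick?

2

Pick 1: L6 covers 4 new species (otter, moth, badger, frog).
Pick 2: L7 covers 3 new species (owl, heron, vole).
Greedy uses 2 transects.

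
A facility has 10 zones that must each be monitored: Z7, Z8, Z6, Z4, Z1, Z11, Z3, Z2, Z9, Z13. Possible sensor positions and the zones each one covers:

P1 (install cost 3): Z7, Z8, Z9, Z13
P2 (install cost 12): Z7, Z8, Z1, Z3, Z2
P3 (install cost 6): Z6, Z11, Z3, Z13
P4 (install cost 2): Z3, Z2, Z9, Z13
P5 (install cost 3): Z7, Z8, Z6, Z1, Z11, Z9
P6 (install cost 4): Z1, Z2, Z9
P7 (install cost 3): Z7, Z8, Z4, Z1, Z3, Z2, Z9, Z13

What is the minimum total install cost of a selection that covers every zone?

P5, P7 cover every zone at install cost 3 + 3 = 6.
Any cover uses at least 2 sensor positions; among all covering selections none totals below 6.

6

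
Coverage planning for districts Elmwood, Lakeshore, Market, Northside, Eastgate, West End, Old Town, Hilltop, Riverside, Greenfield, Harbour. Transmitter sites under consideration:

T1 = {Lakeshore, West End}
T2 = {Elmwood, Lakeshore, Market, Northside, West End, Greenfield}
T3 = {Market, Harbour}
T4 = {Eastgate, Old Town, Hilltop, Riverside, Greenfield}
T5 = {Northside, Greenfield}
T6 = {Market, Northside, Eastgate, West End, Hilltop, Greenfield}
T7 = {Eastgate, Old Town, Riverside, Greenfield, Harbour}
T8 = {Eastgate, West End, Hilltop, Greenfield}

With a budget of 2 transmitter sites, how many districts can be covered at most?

Choosing T2, T4 covers {Elmwood, Lakeshore, Market, Northside, Eastgate, West End, Old Town, Hilltop, Riverside, Greenfield} — 10 districts.
No choice of 2 transmitter sites does better; here Harbour is left uncovered.

10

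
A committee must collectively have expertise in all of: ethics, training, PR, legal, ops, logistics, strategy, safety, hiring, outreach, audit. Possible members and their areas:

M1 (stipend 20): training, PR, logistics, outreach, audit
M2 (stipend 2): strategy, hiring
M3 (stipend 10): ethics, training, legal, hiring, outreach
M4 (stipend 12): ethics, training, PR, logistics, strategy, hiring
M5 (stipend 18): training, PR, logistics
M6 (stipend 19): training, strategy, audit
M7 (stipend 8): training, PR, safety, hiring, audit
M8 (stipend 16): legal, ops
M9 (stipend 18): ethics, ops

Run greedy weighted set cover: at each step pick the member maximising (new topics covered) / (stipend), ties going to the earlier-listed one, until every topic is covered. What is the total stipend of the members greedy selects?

Pick 1: M2 adds 2 new (strategy, hiring) at stipend 2 (ratio 2/2).
Pick 2: M7 adds 4 new (training, PR, safety, audit) at stipend 8 (ratio 4/8).
Pick 3: M3 adds 3 new (ethics, legal, outreach) at stipend 10 (ratio 3/10).
Pick 4: M4 adds 1 new (logistics) at stipend 12 (ratio 1/12).
Pick 5: M8 adds 1 new (ops) at stipend 16 (ratio 1/16).
Greedy total stipend: 2 + 8 + 10 + 12 + 16 = 48. (The true optimum is 46, so greedy overshoots here.)

48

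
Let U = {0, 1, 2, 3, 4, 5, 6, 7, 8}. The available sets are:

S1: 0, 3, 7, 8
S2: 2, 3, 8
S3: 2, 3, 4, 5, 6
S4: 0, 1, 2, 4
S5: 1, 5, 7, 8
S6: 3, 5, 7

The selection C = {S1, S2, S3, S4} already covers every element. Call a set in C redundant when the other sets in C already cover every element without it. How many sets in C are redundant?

1

Drop S1: 7 uncovered — not redundant.
Drop S2: the rest still cover every element — redundant.
Drop S3: 5, 6 uncovered — not redundant.
Drop S4: 1 uncovered — not redundant.
1 redundant: S2.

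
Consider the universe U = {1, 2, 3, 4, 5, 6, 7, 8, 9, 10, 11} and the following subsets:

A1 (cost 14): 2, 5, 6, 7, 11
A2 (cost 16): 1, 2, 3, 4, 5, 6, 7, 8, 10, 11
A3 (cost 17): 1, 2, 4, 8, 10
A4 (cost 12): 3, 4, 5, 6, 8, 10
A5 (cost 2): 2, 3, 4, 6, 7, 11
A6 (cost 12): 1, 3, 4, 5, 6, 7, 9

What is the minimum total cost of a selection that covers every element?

A4, A5, A6 cover every element at cost 12 + 2 + 12 = 26.
Any cover uses at least 2 sets; among all covering selections none totals below 26.
Greedy by coverage-per-cost would pick A5, A2, A6 for 30 — worse than the optimum 26.

26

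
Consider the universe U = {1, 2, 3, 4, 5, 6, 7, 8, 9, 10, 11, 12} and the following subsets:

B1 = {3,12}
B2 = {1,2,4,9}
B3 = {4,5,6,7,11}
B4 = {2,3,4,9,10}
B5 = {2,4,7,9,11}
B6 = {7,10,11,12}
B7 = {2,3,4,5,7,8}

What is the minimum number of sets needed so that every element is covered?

B2, B3, B6, B7 together cover {1, 2, 3, 4, 5, 6, 7, 8, 9, 10, 11, 12} — every element.
No 3 of the 7 sets cover everything (all 35 triples fall short), so 4 is minimum.

4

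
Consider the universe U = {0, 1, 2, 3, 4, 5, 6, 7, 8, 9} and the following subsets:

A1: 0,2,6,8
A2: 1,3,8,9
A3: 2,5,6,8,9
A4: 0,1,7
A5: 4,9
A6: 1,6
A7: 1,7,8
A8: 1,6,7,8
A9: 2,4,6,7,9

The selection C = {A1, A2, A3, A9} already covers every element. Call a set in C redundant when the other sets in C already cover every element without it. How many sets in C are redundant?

Drop A1: 0 uncovered — not redundant.
Drop A2: 1, 3 uncovered — not redundant.
Drop A3: 5 uncovered — not redundant.
Drop A9: 4, 7 uncovered — not redundant.
None of the sets in C is redundant.

0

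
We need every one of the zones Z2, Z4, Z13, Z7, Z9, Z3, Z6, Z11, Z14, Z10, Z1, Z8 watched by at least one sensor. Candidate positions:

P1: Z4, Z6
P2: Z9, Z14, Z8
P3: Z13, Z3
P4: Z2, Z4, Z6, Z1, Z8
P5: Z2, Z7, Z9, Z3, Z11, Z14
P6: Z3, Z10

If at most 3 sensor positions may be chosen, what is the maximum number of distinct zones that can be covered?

11

Choosing P3, P4, P5 covers {Z2, Z4, Z13, Z7, Z9, Z3, Z6, Z11, Z14, Z1, Z8} — 11 zones.
No choice of 3 sensor positions does better; here Z10 is left uncovered.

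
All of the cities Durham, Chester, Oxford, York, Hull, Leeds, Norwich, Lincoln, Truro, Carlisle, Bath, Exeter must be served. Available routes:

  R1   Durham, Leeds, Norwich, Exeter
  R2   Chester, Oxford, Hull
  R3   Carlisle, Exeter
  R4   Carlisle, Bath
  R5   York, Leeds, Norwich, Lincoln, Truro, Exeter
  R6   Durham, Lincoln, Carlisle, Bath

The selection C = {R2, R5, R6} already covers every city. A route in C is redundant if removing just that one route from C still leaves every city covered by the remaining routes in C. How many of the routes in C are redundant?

0

Drop R2: Chester, Oxford, Hull uncovered — not redundant.
Drop R5: York, Leeds, Norwich, Truro, … uncovered — not redundant.
Drop R6: Durham, Carlisle, Bath uncovered — not redundant.
None of the routes in C is redundant.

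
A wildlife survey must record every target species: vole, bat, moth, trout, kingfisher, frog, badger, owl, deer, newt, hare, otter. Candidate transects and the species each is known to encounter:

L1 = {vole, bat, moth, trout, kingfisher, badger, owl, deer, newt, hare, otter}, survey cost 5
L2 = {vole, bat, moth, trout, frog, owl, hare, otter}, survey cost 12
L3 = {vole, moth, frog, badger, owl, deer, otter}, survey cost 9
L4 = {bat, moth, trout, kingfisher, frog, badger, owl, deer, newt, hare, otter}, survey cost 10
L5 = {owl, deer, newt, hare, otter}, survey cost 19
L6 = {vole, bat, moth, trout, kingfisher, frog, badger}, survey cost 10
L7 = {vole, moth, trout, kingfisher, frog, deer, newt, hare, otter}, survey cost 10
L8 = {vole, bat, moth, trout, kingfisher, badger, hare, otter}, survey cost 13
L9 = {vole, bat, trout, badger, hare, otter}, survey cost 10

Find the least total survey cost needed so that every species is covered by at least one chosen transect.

L1, L3 cover every species at survey cost 5 + 9 = 14.
Any cover uses at least 2 transects; among all covering selections none totals below 14.

14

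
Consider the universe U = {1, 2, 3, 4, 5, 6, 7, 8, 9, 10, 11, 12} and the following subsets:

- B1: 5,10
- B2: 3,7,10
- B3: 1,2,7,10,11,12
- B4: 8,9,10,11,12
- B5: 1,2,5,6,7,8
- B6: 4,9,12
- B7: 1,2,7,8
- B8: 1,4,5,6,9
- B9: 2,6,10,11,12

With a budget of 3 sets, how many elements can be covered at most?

Choosing B2, B3, B8 covers {1, 2, 3, 4, 5, 6, 7, 9, 10, 11, 12} — 11 elements.
No choice of 3 sets does better; here 8 is left uncovered.

11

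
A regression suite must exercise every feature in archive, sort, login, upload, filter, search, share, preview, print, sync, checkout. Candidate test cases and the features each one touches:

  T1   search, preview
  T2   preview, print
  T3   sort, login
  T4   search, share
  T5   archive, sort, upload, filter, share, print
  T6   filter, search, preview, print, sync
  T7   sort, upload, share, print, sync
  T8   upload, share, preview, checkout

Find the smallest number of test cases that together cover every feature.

T3, T5, T6, T8 together cover {archive, sort, login, upload, filter, search, share, preview, print, sync, checkout} — every feature.
No 3 of the 8 test cases cover everything (all 56 triples fall short), so 4 is minimum.

4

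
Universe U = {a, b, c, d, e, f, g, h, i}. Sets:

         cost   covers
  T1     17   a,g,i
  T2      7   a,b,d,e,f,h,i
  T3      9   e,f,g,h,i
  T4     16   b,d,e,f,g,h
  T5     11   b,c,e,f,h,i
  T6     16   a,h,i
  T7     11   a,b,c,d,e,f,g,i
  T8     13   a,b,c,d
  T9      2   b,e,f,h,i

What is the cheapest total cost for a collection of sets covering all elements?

T7, T9 cover every element at cost 11 + 2 = 13.
Any cover uses at least 2 sets; among all covering selections none totals below 13.

13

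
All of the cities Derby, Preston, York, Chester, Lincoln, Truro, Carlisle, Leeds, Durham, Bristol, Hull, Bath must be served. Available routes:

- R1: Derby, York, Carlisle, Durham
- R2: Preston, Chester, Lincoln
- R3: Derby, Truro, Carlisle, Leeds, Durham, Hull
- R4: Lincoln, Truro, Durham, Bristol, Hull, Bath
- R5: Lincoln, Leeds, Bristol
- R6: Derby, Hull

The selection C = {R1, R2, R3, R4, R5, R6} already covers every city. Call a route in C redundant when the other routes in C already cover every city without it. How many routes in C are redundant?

Drop R1: York uncovered — not redundant.
Drop R2: Preston, Chester uncovered — not redundant.
Drop R3: the rest still cover every city — redundant.
Drop R4: Bath uncovered — not redundant.
Drop R5: the rest still cover every city — redundant.
Drop R6: the rest still cover every city — redundant.
3 redundant: R3, R5, R6.

3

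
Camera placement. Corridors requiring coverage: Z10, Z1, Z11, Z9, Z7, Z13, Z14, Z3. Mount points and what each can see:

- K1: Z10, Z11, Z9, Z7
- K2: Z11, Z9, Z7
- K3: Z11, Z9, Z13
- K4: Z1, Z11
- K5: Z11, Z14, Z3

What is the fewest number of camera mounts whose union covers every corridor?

K1, K3, K4, K5 together cover {Z10, Z1, Z11, Z9, Z7, Z13, Z14, Z3} — every corridor.
No 3 of the 5 camera mounts cover everything (all 10 triples fall short), so 4 is minimum.

4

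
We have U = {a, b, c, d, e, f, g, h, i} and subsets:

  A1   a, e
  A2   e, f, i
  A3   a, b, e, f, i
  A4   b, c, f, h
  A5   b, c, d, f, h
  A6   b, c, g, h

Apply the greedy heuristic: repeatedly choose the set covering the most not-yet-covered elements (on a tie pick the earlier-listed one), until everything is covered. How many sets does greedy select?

Pick 1: A3 covers 5 new elements (a, b, e, f, i).
Pick 2: A5 covers 3 new elements (c, d, h).
Pick 3: A6 covers 1 new elements (g).
Greedy uses 3 sets.

3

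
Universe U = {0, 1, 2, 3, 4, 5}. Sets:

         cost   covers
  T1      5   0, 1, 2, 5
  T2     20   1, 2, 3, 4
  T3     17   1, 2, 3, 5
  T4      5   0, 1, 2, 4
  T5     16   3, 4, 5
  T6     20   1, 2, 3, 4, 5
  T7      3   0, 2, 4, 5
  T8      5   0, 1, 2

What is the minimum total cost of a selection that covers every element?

20

T3, T7 cover every element at cost 17 + 3 = 20.
Any cover uses at least 2 sets; among all covering selections none totals below 20.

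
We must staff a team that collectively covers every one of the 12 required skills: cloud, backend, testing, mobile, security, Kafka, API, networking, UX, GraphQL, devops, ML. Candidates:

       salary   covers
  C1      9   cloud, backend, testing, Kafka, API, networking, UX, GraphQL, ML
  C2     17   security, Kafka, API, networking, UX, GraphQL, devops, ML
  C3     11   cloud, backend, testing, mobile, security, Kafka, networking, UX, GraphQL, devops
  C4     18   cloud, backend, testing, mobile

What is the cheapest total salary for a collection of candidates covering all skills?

20

C1, C3 cover every skill at salary 9 + 11 = 20.
Any cover uses at least 2 candidates; among all covering selections none totals below 20.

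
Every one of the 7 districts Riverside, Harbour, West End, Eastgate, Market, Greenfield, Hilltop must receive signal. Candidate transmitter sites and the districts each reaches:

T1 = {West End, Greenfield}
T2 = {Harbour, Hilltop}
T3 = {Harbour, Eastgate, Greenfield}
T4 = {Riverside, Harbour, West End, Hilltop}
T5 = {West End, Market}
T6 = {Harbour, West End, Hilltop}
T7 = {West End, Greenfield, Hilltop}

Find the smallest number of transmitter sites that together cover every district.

3

T3, T4, T5 together cover {Riverside, Harbour, West End, Eastgate, Market, Greenfield, Hilltop} — every district.
No 2 of the 7 transmitter sites cover everything (all 21 pairs fall short), so 3 is minimum.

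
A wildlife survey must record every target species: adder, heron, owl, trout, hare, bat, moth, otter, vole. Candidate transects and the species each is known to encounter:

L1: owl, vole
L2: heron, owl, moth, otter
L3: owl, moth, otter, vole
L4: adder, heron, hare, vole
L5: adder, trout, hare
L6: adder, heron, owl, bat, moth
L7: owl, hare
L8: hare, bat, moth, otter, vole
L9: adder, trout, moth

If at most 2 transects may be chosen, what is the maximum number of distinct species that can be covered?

8

Choosing L6, L8 covers {adder, heron, owl, hare, bat, moth, otter, vole} — 8 species.
No choice of 2 transects does better; here trout is left uncovered.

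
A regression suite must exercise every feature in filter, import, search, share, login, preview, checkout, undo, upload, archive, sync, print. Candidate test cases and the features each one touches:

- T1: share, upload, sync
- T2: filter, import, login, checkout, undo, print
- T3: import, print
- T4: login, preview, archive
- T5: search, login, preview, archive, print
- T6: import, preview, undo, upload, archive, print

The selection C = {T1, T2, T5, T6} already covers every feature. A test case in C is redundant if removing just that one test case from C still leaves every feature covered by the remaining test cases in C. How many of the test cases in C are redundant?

1

Drop T1: share, sync uncovered — not redundant.
Drop T2: filter, checkout uncovered — not redundant.
Drop T5: search uncovered — not redundant.
Drop T6: the rest still cover every feature — redundant.
1 redundant: T6.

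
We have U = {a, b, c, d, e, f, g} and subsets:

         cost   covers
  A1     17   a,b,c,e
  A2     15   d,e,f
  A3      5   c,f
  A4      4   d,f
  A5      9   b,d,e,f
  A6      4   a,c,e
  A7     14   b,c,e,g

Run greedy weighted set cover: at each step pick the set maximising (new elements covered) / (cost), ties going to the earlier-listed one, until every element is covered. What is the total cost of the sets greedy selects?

Pick 1: A6 adds 3 new (a, c, e) at cost 4 (ratio 3/4).
Pick 2: A4 adds 2 new (d, f) at cost 4 (ratio 2/4).
Pick 3: A7 adds 2 new (b, g) at cost 14 (ratio 2/14).
Greedy total cost: 4 + 4 + 14 = 22.

22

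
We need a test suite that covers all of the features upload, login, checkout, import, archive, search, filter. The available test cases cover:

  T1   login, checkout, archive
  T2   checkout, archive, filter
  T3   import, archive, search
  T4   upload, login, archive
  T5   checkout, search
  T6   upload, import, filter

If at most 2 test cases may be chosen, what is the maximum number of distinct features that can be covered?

Choosing T1, T6 covers {upload, login, checkout, import, archive, filter} — 6 features.
No choice of 2 test cases does better; here search is left uncovered.

6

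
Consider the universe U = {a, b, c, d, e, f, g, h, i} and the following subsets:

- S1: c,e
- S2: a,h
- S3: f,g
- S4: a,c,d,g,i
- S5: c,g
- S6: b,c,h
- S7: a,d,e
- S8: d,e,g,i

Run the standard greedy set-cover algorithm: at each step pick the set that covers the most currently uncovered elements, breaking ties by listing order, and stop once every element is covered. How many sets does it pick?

Pick 1: S4 covers 5 new elements (a, c, d, g, i).
Pick 2: S6 covers 2 new elements (b, h).
Pick 3: S1 covers 1 new elements (e).
Pick 4: S3 covers 1 new elements (f).
Greedy uses 4 sets.

4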